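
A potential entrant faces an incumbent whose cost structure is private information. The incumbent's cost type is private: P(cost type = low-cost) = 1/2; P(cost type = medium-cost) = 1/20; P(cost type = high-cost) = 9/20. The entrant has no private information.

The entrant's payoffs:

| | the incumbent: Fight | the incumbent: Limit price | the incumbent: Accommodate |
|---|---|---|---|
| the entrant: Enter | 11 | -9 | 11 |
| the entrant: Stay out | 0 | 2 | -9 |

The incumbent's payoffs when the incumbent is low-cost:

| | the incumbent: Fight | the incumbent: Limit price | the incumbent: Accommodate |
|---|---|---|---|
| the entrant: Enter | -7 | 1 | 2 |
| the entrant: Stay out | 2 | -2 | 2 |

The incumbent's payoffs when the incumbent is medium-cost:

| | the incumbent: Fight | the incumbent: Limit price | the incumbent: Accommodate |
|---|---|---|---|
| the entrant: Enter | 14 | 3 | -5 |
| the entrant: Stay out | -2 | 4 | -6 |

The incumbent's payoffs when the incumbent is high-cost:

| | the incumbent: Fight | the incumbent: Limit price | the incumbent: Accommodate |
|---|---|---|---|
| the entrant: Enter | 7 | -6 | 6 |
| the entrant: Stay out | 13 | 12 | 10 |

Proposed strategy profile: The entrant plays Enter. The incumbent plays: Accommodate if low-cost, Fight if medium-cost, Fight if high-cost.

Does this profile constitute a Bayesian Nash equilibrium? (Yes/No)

Yes

The entrant plays Enter: E[Enter] = 1/2·(11) + 1/20·(11) + 9/20·(11) = 11; E[Stay out] = -9/2. Best-responding. ✓
The incumbent (cost type low-cost), facing Enter: Fight gives -7, Limit price gives 1, Accommodate gives 2. Proposed Accommodate is best. ✓
The incumbent (cost type medium-cost), facing Enter: Fight gives 14, Limit price gives 3, Accommodate gives -5. Proposed Fight is best. ✓
The incumbent (cost type high-cost), facing Enter: Fight gives 7, Limit price gives -6, Accommodate gives 6. Proposed Fight is best. ✓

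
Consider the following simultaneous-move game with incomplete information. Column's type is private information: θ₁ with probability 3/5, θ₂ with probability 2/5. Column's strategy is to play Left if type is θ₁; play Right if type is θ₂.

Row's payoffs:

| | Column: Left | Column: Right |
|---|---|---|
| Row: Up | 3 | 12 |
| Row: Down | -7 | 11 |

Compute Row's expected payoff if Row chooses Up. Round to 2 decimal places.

E[Up] = 3/5·3 + 2/5·12 = 9/5 + 24/5 = 33/5

6.60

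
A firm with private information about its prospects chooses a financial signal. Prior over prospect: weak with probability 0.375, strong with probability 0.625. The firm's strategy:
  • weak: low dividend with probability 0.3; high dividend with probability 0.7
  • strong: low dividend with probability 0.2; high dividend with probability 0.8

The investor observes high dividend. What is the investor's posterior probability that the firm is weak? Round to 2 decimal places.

0.34

P(high dividend) = 0.375·0.7 + 0.625·0.8 = 0.7625
P(weak | high dividend) = (0.375·0.7) / 0.7625 = 0.2625 / 0.7625 = 0.344262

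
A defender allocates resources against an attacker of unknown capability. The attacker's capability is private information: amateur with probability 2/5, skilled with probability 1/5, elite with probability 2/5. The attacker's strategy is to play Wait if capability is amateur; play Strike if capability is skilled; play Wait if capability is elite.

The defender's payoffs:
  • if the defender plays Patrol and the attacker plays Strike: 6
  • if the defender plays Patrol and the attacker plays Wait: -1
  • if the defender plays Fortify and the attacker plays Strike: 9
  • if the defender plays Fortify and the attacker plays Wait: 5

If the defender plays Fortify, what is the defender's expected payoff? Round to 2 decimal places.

5.80

Take the expectation over the attacker's capability, weighting each type's action by its prior probability.
E[Fortify] = 2/5·5 + 1/5·9 + 2/5·5 = 2 + 9/5 + 2 = 29/5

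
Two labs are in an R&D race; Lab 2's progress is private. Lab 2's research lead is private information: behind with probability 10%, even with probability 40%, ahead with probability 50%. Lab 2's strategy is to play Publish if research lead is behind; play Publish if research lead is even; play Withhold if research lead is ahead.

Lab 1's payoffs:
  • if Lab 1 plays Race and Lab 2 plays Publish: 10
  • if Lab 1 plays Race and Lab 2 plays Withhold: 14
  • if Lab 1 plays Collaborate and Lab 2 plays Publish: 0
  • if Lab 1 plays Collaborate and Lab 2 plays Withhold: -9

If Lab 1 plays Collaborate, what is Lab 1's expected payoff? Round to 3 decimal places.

-4.500

E[Collaborate] = 0.1·0 + 0.4·0 + 0.5·(-9) = 0 + 0 + (-4.5) = -4.5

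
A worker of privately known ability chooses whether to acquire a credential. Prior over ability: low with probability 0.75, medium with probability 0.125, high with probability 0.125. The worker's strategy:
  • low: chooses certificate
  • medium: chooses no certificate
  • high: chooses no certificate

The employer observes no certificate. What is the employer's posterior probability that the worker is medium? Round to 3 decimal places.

P(no certificate) = 0.75·0 + 0.125·1 + 0.125·1 = 0.25
P(medium | no certificate) = (0.125·1) / 0.25 = 0.125 / 0.25 = 0.5

0.500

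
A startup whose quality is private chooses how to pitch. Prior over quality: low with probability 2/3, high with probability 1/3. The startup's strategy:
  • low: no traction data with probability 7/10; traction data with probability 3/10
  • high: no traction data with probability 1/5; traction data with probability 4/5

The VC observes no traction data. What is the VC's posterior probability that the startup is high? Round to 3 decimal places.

0.125

Apply Bayes' rule using the sender's strategy as the likelihood.
P(no traction data) = (2/3)·(7/10) + (1/3)·(1/5) = 8/15
P(high | no traction data) = ((1/3)·(1/5)) / (8/15) = (1/15) / (8/15) = 1/8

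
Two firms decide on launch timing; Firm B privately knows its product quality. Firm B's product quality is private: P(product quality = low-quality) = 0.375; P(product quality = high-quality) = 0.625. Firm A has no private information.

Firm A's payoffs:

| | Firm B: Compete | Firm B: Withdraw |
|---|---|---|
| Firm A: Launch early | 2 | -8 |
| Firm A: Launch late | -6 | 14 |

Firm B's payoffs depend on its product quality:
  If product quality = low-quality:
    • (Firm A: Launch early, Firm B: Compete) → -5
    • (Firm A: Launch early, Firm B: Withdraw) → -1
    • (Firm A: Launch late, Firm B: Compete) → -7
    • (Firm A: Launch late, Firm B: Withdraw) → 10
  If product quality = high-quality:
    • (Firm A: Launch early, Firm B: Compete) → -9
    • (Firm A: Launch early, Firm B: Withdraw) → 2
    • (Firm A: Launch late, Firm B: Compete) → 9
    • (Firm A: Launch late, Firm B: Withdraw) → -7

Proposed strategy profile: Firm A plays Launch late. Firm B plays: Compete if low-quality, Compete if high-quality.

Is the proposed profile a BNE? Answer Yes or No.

A profile is a BNE iff every type of every player is best-responding given beliefs about the other side.
Firm A plays Launch late: E[Launch late] = 0.375·(-6) + 0.625·(-6) = -6; E[Launch early] = 2. Not best-responding. ✗
Firm B (product quality low-quality), facing Launch late: Compete gives -7, Withdraw gives 10. Proposed Compete is not best — profitable deviation exists. ✗
Firm B (product quality high-quality), facing Launch late: Compete gives 9, Withdraw gives -7. Proposed Compete is best. ✓

No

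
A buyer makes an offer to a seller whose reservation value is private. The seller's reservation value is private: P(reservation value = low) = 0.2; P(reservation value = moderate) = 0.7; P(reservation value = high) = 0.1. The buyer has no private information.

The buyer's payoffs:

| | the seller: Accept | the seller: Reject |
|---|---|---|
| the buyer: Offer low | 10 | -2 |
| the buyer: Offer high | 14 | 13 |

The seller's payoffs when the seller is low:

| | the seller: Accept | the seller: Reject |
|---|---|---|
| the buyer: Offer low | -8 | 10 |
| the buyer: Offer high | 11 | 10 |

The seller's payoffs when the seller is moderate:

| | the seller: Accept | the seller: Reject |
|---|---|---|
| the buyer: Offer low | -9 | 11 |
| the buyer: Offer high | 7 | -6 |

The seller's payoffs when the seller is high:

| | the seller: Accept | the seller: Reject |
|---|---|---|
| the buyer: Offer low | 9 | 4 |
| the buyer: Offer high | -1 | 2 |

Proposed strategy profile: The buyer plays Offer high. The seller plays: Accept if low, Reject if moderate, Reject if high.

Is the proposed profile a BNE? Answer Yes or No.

No

The buyer plays Offer high: E[Offer high] = 0.2·(14) + 0.7·(13) + 0.1·(13) = 13.2; E[Offer low] = 0.4. Best-responding. ✓
The seller (reservation value low), facing Offer high: Accept gives 11, Reject gives 10. Proposed Accept is best. ✓
The seller (reservation value moderate), facing Offer high: Accept gives 7, Reject gives -6. Proposed Reject is not best — profitable deviation exists. ✗
The seller (reservation value high), facing Offer high: Accept gives -1, Reject gives 2. Proposed Reject is best. ✓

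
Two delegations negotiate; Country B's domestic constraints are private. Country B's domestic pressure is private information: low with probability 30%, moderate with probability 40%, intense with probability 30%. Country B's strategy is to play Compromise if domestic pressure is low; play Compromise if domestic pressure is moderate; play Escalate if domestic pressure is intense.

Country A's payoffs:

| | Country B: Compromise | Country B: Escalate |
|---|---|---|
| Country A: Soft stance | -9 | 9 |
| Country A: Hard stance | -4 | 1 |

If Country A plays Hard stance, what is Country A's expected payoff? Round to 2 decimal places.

Take the expectation over Country B's domestic pressure, weighting each type's action by its prior probability.
E[Hard stance] = 0.3·(-4) + 0.4·(-4) + 0.3·1 = (-1.2) + (-1.6) + 0.3 = -2.5

-2.50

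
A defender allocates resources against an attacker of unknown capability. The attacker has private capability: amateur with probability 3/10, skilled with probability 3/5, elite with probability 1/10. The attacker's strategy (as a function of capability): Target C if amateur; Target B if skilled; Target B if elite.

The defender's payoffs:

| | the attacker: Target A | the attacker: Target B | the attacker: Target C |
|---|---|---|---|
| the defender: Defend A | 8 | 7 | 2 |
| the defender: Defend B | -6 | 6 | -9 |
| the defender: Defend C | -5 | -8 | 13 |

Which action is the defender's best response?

Compute the defender's expected payoff for each action, taking the expectation over the attacker's type.
E[Defend A] = 3/10·(2) + 3/5·(7) + 1/10·(7) = 11/2
E[Defend B] = 3/10·(-9) + 3/5·(6) + 1/10·(6) = 3/2
E[Defend C] = 3/10·(13) + 3/5·(-8) + 1/10·(-8) = -17/10
Best response: Defend A (11/2 is the largest).

Defend A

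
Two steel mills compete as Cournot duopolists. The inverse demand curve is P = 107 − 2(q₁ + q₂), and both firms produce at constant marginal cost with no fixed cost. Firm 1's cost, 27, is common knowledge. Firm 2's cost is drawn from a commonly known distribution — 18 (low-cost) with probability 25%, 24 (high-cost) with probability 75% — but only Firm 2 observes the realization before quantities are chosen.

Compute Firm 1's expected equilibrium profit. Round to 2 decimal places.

316.68

Firm 2 with cost c maximizes (107 − 2(q₁+q₂) − c)·q₂, giving q₂(c) = (107 − c − 2q₁)/4.
E[c₂] = 0.25·18 + 0.75·24 = 22.5
Firm 1's FOC against E[q₂] yields q₁ = (107 − 2·27 + E[c₂])/6 = (107 − 54 + 22.5)/6 = 12.5833.
E[P] = 107 − 2·(q₁ + E[q₂]) = 52.1667; Firm 1's expected profit = (E[P] − 27)·q₁ = (52.1667 − 27)·12.5833 = 316.681.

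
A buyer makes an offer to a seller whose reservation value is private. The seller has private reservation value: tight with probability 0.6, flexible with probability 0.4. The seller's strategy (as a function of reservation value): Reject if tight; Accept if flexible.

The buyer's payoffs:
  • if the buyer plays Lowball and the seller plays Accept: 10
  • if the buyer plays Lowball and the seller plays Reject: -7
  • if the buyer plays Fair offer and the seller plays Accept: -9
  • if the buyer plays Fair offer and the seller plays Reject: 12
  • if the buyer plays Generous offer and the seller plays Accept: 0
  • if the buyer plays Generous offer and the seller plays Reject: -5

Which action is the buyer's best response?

E[Lowball] = 0.6·(-7) + 0.4·(10) = -0.2
E[Fair offer] = 0.6·(12) + 0.4·(-9) = 3.6
E[Generous offer] = 0.6·(-5) + 0.4·(0) = -3
Best response: Fair offer (3.6 is the largest).

Fair offer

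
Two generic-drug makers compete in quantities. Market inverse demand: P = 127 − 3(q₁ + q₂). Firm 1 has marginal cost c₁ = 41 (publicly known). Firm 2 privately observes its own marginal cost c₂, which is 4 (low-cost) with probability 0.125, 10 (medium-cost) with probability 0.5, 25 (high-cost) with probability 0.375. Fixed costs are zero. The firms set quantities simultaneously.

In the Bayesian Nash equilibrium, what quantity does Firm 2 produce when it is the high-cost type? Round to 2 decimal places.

Each type of Firm 2 best-responds to q₁; Firm 1 best-responds to the expected q₂ over Firm 2's types.
Firm 2 with cost c maximizes (127 − 3(q₁+q₂) − c)·q₂, giving q₂(c) = (127 − c − 3q₁)/6.
E[c₂] = 0.125·4 + 0.5·10 + 0.375·25 = 14.875
Firm 1's FOC against E[q₂] yields q₁ = (127 − 2·41 + E[c₂])/9 = (127 − 82 + 14.875)/9 = 6.65278.
q₂(high-cost) = (127 − 25 − 3·6.65278)/6 = 13.6736.

13.67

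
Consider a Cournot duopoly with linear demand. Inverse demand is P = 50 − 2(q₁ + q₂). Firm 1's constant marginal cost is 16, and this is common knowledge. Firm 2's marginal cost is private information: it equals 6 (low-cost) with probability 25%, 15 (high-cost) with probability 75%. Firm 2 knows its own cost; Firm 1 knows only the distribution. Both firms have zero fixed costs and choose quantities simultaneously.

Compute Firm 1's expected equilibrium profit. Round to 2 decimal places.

52.53

Type-c best response for Firm 2: q₂(c) = (50 − c)/4 − q₁/2.
Firm 1 maximizes expected profit; its first-order condition is 50 − 4q₁ − 2E[q₂] − 16 = 0.
Substituting E[q₂] and solving: E[c₂] = 12.75, so q₁ = (50 − 2·16 + 12.75)/6 = 5.125.
E[P] = 50 − 2·(q₁ + E[q₂]) = 26.25; Firm 1's expected profit = (E[P] − 16)·q₁ = (26.25 − 16)·5.125 = 52.5312.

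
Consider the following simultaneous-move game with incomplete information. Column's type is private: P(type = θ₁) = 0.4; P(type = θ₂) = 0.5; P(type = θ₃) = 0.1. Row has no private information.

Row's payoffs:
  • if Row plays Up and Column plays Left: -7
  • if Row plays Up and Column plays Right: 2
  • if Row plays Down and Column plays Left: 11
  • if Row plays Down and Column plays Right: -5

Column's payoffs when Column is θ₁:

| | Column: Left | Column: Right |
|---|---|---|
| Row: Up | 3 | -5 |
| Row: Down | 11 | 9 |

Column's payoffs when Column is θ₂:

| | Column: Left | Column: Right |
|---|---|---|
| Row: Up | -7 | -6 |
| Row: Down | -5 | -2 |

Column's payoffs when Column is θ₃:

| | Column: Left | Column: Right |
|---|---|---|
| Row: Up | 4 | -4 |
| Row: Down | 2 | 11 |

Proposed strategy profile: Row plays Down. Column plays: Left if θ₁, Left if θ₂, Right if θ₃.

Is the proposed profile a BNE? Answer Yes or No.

No

A profile is a BNE iff every type of every player is best-responding given beliefs about the other side.
Row plays Down: E[Down] = 0.4·(11) + 0.5·(11) + 0.1·(-5) = 9.4; E[Up] = -6.1. Best-responding. ✓
Column (type θ₁), facing Down: Left gives 11, Right gives 9. Proposed Left is best. ✓
Column (type θ₂), facing Down: Left gives -5, Right gives -2. Proposed Left is not best — profitable deviation exists. ✗
Column (type θ₃), facing Down: Left gives 2, Right gives 11. Proposed Right is best. ✓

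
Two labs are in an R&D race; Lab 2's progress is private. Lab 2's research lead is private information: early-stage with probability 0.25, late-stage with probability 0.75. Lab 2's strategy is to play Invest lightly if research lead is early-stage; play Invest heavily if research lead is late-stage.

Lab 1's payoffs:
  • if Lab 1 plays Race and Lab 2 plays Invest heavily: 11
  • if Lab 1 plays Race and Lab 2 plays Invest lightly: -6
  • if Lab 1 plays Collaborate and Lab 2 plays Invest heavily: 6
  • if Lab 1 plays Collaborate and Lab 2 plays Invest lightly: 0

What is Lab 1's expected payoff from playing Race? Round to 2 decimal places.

E[Race] = 0.25·(-6) + 0.75·11 = (-1.5) + 8.25 = 6.75

6.75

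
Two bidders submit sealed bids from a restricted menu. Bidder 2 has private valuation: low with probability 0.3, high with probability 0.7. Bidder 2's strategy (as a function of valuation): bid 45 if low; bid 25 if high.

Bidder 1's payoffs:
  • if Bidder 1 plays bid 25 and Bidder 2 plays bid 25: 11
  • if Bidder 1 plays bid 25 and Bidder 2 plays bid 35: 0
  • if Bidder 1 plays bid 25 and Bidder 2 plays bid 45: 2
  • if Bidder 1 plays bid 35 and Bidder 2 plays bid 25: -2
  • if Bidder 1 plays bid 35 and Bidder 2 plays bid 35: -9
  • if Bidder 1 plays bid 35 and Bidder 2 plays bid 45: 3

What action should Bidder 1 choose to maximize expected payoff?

bid 25

Compute Bidder 1's expected payoff for each action, taking the expectation over Bidder 2's type.
E[bid 25] = 0.3·(2) + 0.7·(11) = 8.3
E[bid 35] = 0.3·(3) + 0.7·(-2) = -0.5
Best response: bid 25 (8.3 is the largest).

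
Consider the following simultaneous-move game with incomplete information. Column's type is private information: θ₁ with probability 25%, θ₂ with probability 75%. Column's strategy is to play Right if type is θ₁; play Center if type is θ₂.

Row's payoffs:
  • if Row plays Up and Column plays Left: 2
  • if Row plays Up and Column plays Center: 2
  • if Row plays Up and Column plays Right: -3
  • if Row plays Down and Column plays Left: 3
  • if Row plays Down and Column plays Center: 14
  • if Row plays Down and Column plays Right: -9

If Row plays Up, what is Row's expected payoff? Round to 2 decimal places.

0.75

E[Up] = 0.25·(-3) + 0.75·2 = (-0.75) + 1.5 = 0.75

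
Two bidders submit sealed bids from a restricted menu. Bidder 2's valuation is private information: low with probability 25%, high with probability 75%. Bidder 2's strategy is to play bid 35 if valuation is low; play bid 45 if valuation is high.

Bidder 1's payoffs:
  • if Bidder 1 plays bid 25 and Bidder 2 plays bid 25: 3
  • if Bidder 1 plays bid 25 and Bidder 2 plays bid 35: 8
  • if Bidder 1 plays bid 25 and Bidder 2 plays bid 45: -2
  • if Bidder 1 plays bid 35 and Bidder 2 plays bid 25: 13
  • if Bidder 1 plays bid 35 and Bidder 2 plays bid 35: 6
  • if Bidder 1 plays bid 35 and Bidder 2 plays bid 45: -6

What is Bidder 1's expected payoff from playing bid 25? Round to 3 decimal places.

E[bid 25] = 0.25·8 + 0.75·(-2) = 2 + (-1.5) = 0.5

0.500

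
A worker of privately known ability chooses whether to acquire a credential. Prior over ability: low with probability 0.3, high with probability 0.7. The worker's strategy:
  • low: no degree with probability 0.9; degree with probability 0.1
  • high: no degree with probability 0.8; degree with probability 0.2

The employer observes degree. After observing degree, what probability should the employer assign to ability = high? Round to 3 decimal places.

0.824

P(degree) = 0.3·0.1 + 0.7·0.2 = 0.17
P(high | degree) = (0.7·0.2) / 0.17 = 0.14 / 0.17 = 0.823529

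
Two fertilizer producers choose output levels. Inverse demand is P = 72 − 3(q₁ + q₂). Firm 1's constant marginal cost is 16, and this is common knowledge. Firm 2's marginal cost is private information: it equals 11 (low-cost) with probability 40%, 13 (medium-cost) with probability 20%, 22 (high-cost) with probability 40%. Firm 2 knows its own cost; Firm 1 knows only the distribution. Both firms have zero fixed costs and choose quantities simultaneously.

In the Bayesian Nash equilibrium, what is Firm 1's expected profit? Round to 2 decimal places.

115.32

Type-c best response for Firm 2: q₂(c) = (72 − c)/6 − q₁/2.
Firm 1 maximizes expected profit; its first-order condition is 72 − 6q₁ − 3E[q₂] − 16 = 0.
Substituting E[q₂] and solving: E[c₂] = 15.8, so q₁ = (72 − 2·16 + 15.8)/9 = 6.2.
E[P] = 72 − 3·(q₁ + E[q₂]) = 34.6; Firm 1's expected profit = (E[P] − 16)·q₁ = (34.6 − 16)·6.2 = 115.32.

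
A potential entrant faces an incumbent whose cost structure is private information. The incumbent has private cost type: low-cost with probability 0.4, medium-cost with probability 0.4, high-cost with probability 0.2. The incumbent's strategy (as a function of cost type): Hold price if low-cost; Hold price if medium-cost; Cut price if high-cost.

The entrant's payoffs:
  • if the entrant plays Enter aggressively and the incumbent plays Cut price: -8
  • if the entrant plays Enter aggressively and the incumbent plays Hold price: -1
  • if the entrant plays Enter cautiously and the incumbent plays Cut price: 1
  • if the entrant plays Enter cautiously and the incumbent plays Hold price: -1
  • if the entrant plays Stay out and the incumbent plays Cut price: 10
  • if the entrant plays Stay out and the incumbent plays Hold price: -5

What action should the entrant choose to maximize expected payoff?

Compute the entrant's expected payoff for each action, taking the expectation over the incumbent's type.
E[Enter aggressively] = 0.4·(-1) + 0.4·(-1) + 0.2·(-8) = -2.4
E[Enter cautiously] = 0.4·(-1) + 0.4·(-1) + 0.2·(1) = -0.6
E[Stay out] = 0.4·(-5) + 0.4·(-5) + 0.2·(10) = -2
Best response: Enter cautiously (-0.6 is the largest).

Enter cautiously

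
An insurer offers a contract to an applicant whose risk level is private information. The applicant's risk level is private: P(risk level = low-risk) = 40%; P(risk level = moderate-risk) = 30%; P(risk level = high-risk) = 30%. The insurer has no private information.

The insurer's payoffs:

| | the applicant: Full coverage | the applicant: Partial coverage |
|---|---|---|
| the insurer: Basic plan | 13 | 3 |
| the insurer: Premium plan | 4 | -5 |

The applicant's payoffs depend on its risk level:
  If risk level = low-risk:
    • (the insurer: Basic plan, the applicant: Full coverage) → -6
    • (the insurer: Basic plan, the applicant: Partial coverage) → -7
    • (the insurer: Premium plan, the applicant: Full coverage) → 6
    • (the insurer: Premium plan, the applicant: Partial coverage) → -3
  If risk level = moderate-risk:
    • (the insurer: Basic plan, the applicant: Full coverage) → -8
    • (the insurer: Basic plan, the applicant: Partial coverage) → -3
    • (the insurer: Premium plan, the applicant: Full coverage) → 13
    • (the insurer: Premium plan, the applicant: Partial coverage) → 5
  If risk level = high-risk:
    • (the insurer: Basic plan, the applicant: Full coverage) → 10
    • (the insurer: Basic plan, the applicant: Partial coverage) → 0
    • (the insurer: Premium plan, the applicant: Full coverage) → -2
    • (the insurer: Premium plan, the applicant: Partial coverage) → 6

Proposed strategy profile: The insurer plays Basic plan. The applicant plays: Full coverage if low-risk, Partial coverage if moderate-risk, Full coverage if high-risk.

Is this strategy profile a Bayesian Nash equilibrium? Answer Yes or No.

Yes

The insurer plays Basic plan: E[Basic plan] = 0.4·(13) + 0.3·(3) + 0.3·(13) = 10; E[Premium plan] = 1.3. Best-responding. ✓
The applicant (risk level low-risk), facing Basic plan: Full coverage gives -6, Partial coverage gives -7. Proposed Full coverage is best. ✓
The applicant (risk level moderate-risk), facing Basic plan: Full coverage gives -8, Partial coverage gives -3. Proposed Partial coverage is best. ✓
The applicant (risk level high-risk), facing Basic plan: Full coverage gives 10, Partial coverage gives 0. Proposed Full coverage is best. ✓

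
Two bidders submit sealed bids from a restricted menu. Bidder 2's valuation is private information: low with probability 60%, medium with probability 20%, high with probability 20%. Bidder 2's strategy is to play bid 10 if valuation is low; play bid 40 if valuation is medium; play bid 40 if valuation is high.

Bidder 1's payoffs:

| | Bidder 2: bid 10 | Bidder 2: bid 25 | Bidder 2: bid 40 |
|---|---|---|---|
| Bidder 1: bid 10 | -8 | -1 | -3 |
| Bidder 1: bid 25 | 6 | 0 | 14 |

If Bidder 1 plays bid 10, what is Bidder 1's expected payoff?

Take the expectation over Bidder 2's valuation, weighting each type's action by its prior probability.
E[bid 10] = 0.6·(-8) + 0.2·(-3) + 0.2·(-3) = (-4.8) + (-0.6) + (-0.6) = -6

-6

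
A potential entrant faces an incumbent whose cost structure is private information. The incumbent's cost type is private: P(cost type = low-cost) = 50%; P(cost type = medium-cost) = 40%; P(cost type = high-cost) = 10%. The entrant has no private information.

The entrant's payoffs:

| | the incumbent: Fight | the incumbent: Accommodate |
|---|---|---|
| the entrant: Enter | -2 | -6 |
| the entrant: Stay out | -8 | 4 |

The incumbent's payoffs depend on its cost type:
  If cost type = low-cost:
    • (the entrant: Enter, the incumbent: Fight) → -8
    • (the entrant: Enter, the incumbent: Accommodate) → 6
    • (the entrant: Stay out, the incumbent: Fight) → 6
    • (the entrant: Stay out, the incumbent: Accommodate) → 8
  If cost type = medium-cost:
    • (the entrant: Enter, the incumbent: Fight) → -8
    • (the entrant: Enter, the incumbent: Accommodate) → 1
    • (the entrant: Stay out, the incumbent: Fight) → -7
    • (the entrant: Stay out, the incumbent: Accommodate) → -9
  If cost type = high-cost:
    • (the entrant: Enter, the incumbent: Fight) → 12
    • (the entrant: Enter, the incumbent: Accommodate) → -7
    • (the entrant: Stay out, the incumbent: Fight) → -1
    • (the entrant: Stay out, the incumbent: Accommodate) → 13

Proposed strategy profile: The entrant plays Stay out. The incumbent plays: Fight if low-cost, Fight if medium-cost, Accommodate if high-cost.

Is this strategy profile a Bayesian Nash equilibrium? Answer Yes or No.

The entrant plays Stay out: E[Stay out] = 0.5·(-8) + 0.4·(-8) + 0.1·(4) = -6.8; E[Enter] = -2.4. Not best-responding. ✗
The incumbent (cost type low-cost), facing Stay out: Fight gives 6, Accommodate gives 8. Proposed Fight is not best — profitable deviation exists. ✗
The incumbent (cost type medium-cost), facing Stay out: Fight gives -7, Accommodate gives -9. Proposed Fight is best. ✓
The incumbent (cost type high-cost), facing Stay out: Fight gives -1, Accommodate gives 13. Proposed Accommodate is best. ✓

No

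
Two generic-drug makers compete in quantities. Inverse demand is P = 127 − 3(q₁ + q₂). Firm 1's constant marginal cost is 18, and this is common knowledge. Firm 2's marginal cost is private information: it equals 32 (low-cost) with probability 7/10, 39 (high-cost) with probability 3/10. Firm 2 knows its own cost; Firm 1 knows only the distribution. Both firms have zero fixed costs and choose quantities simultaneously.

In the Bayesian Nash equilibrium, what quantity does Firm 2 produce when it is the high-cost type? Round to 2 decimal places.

Type-c best response for Firm 2: q₂(c) = (127 − c)/6 − q₁/2.
Firm 1 maximizes expected profit; its first-order condition is 127 − 6q₁ − 3E[q₂] − 18 = 0.
Substituting E[q₂] and solving: E[c₂] = 34.1, so q₁ = (127 − 2·18 + 34.1)/9 = 13.9.
q₂(high-cost) = (127 − 39 − 3·13.9)/6 = 7.71667.

7.72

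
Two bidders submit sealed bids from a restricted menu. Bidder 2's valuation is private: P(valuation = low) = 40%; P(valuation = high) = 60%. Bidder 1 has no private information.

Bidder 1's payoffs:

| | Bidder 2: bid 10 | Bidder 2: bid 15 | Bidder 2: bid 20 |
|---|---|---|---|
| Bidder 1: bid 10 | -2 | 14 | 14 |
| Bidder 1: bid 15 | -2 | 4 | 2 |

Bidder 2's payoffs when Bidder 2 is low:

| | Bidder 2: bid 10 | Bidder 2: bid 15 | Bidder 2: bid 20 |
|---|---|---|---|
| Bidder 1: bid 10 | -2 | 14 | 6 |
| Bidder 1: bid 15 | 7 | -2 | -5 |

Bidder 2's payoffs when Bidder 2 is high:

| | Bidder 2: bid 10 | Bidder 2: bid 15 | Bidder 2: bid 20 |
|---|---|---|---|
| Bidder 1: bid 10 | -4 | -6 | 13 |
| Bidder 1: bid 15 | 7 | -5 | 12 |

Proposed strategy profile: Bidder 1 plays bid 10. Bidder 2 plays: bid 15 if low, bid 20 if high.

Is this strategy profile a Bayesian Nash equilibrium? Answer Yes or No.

A profile is a BNE iff every type of every player is best-responding given beliefs about the other side.
Bidder 1 plays bid 10: E[bid 10] = 0.4·(14) + 0.6·(14) = 14; E[bid 15] = 2.8. Best-responding. ✓
Bidder 2 (valuation low), facing bid 10: bid 10 gives -2, bid 15 gives 14, bid 20 gives 6. Proposed bid 15 is best. ✓
Bidder 2 (valuation high), facing bid 10: bid 10 gives -4, bid 15 gives -6, bid 20 gives 13. Proposed bid 20 is best. ✓

Yes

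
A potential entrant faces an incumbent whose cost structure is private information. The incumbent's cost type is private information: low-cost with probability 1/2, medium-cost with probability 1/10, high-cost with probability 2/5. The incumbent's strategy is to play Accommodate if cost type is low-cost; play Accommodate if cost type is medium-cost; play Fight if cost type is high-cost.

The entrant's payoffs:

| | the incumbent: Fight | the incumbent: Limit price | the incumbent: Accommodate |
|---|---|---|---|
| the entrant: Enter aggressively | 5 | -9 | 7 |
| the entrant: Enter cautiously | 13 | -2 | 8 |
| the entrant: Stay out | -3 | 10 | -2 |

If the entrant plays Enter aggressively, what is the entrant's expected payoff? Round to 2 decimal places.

6.20

Take the expectation over the incumbent's cost type, weighting each type's action by its prior probability.
E[Enter aggressively] = 1/2·7 + 1/10·7 + 2/5·5 = 7/2 + 7/10 + 2 = 31/5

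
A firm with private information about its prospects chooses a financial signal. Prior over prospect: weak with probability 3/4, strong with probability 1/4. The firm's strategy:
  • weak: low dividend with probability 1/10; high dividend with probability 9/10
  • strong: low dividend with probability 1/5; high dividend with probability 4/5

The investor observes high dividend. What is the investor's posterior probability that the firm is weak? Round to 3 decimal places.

P(high dividend) = (3/4)·(9/10) + (1/4)·(4/5) = 7/8
P(weak | high dividend) = ((3/4)·(9/10)) / (7/8) = (27/40) / (7/8) = 27/35

0.771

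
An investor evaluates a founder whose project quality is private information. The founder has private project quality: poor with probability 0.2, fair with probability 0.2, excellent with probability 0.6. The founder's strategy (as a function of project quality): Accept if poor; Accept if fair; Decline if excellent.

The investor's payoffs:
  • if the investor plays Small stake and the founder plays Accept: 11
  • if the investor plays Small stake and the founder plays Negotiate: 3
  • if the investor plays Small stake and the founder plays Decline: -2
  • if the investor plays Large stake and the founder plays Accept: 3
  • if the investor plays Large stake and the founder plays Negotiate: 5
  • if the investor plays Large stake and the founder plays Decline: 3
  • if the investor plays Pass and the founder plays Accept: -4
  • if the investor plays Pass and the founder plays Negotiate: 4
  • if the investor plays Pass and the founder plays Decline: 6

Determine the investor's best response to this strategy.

E[Small stake] = 0.2·(11) + 0.2·(11) + 0.6·(-2) = 3.2
E[Large stake] = 0.2·(3) + 0.2·(3) + 0.6·(3) = 3
E[Pass] = 0.2·(-4) + 0.2·(-4) + 0.6·(6) = 2
Best response: Small stake (3.2 is the largest).

Small stake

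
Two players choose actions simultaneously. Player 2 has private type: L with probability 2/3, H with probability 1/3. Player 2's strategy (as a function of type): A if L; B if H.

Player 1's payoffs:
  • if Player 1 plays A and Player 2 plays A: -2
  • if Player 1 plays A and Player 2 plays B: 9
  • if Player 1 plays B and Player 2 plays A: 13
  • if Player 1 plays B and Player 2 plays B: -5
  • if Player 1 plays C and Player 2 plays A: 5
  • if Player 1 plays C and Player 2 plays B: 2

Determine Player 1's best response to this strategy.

B

E[A] = 2/3·(-2) + 1/3·(9) = 5/3
E[B] = 2/3·(13) + 1/3·(-5) = 7
E[C] = 2/3·(5) + 1/3·(2) = 4
Best response: B (7 is the largest).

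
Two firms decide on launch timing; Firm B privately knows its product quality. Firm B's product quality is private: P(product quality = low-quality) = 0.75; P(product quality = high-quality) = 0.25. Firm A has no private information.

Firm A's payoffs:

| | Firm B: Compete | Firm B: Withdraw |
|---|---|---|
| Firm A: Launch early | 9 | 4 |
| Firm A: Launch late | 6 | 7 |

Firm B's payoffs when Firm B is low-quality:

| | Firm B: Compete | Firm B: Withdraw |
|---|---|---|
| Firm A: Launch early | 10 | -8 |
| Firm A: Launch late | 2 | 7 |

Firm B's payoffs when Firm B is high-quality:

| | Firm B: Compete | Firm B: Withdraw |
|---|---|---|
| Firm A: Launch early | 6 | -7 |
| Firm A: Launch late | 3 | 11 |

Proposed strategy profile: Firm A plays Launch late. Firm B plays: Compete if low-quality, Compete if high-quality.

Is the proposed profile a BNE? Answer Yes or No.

No

A profile is a BNE iff every type of every player is best-responding given beliefs about the other side.
Firm A plays Launch late: E[Launch late] = 0.75·(6) + 0.25·(6) = 6; E[Launch early] = 9. Not best-responding. ✗
Firm B (product quality low-quality), facing Launch late: Compete gives 2, Withdraw gives 7. Proposed Compete is not best — profitable deviation exists. ✗
Firm B (product quality high-quality), facing Launch late: Compete gives 3, Withdraw gives 11. Proposed Compete is not best — profitable deviation exists. ✗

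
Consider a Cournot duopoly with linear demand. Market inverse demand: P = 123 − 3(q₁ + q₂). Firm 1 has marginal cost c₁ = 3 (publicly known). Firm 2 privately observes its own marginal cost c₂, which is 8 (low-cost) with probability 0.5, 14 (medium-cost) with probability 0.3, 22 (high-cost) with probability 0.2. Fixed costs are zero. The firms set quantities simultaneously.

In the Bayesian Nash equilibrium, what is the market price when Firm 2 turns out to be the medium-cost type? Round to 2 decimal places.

Type-c best response for Firm 2: q₂(c) = (123 − c)/6 − q₁/2.
Firm 1 maximizes expected profit; its first-order condition is 123 − 6q₁ − 3E[q₂] − 3 = 0.
Substituting E[q₂] and solving: E[c₂] = 12.6, so q₁ = (123 − 2·3 + 12.6)/9 = 14.4.
q₂(medium-cost) = 10.9667, so P = 123 − 3·(14.4 + 10.9667) = 46.9.

46.90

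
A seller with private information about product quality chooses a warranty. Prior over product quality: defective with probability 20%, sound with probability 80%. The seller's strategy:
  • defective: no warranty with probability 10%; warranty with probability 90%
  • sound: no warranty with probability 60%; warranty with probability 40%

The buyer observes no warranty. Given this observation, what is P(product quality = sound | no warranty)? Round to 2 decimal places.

P(no warranty) = 0.2·0.1 + 0.8·0.6 = 0.5
P(sound | no warranty) = (0.8·0.6) / 0.5 = 0.48 / 0.5 = 0.96

0.96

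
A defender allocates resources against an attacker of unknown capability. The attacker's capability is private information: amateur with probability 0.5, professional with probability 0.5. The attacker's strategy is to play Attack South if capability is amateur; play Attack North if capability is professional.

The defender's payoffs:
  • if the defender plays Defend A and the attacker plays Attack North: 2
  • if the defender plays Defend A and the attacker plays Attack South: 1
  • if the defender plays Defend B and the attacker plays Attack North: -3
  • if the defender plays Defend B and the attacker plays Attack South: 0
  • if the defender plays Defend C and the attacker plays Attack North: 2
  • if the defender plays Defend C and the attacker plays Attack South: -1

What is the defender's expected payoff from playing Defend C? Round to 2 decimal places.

E[Defend C] = 0.5·(-1) + 0.5·2 = (-0.5) + 1 = 0.5

0.50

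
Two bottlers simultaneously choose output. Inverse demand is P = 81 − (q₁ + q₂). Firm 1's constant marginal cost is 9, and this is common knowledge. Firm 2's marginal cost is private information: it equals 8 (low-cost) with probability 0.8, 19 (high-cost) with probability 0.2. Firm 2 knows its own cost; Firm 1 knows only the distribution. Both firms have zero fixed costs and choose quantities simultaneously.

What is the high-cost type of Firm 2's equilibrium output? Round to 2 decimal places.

Type-c best response for Firm 2: q₂(c) = (81 − c)/2 − q₁/2.
Firm 1 maximizes expected profit; its first-order condition is 81 − 2q₁ − E[q₂] − 9 = 0.
Substituting E[q₂] and solving: E[c₂] = 10.2, so q₁ = (81 − 2·9 + 10.2)/3 = 24.4.
q₂(high-cost) = (81 − 19 − 24.4)/2 = 18.8.

18.80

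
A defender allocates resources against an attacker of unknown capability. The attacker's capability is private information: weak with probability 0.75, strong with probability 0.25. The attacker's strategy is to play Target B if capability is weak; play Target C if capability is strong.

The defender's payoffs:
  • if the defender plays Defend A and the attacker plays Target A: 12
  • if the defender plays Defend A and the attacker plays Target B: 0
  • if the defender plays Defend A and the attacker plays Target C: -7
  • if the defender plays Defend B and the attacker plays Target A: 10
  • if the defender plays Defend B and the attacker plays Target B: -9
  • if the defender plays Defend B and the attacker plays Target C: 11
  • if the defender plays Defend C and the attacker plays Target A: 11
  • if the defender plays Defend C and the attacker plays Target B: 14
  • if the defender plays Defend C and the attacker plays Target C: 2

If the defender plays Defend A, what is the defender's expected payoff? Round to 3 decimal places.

E[Defend A] = 0.75·0 + 0.25·(-7) = 0 + (-1.75) = -1.75

-1.750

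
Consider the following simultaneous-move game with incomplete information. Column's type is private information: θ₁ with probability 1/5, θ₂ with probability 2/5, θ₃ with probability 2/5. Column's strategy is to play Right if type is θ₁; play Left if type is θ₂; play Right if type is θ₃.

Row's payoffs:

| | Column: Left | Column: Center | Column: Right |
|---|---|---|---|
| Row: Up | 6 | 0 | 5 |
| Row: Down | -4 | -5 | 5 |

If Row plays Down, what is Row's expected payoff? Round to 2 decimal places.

E[Down] = 1/5·5 + 2/5·(-4) + 2/5·5 = 1 + (-8/5) + 2 = 7/5

1.40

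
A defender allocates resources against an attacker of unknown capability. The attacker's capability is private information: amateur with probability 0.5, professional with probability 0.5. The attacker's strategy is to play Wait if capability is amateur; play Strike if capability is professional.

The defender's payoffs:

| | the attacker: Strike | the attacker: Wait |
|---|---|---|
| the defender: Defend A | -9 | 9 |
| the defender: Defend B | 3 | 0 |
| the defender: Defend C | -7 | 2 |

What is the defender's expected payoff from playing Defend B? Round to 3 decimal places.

E[Defend B] = 0.5·0 + 0.5·3 = 0 + 1.5 = 1.5

1.500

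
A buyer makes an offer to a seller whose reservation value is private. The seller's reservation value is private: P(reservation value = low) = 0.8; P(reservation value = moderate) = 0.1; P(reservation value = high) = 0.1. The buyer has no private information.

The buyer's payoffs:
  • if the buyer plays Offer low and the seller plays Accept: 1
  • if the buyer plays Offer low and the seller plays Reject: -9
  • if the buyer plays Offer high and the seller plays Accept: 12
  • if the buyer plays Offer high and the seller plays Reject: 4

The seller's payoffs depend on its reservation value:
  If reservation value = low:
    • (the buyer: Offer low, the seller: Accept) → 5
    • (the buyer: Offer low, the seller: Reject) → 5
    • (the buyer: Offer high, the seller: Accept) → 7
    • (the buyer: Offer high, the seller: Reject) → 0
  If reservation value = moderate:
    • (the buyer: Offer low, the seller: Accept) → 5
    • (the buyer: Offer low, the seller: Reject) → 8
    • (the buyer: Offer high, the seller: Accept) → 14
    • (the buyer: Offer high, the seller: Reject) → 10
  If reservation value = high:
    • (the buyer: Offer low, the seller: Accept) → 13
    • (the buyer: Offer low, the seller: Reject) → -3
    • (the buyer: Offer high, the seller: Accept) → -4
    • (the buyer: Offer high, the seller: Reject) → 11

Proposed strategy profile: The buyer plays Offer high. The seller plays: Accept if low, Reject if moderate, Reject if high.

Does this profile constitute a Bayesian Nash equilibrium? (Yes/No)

The buyer plays Offer high: E[Offer high] = 0.8·(12) + 0.1·(4) + 0.1·(4) = 10.4; E[Offer low] = -1. Best-responding. ✓
The seller (reservation value low), facing Offer high: Accept gives 7, Reject gives 0. Proposed Accept is best. ✓
The seller (reservation value moderate), facing Offer high: Accept gives 14, Reject gives 10. Proposed Reject is not best — profitable deviation exists. ✗
The seller (reservation value high), facing Offer high: Accept gives -4, Reject gives 11. Proposed Reject is best. ✓

No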